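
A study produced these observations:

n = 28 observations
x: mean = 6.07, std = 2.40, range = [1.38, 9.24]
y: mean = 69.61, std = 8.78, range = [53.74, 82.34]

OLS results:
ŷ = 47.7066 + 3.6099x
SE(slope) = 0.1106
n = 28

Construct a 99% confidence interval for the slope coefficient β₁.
The 99% CI for β₁ is (3.3026, 3.9172)

Confidence interval for the slope:

The 99% CI for β₁ is: β̂₁ ± t*(α/2, n-2) × SE(β̂₁)

Step 1: Find critical t-value
- Confidence level = 0.99
- Degrees of freedom = n - 2 = 28 - 2 = 26
- t*(α/2, 26) = 2.7787

Step 2: Calculate margin of error
Margin = 2.7787 × 0.1106 = 0.3073

Step 3: Construct interval
CI = 3.6099 ± 0.3073
CI = (3.3026, 3.9172)

Interpretation: We are 99% confident that the true slope β₁ lies between 3.3026 and 3.9172.
Both endpoints are positive, so the data support a genuinely positive slope at this confidence level.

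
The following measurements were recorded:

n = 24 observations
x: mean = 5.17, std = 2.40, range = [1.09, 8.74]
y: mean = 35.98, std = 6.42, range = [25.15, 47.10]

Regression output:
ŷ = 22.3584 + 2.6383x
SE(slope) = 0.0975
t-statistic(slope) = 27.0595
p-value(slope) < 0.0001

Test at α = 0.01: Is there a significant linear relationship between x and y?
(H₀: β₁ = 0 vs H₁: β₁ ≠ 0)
p-value < 0.0001 < α = 0.01, so we reject H₀. The relationship is significant.

Hypothesis test for the slope coefficient:

H₀: β₁ = 0 (no linear relationship)
H₁: β₁ ≠ 0 (linear relationship exists)

Test statistic: t = β̂₁ / SE(β̂₁) = 2.6383 / 0.0975 = 27.0595

The p-value (<0.0001) is the probability, under H₀, of a t-statistic at least as extreme as |t| = 27.0595 (two-sided, df = n − 2 = 22).

Decision rule: reject H₀ if p-value < α.
p-value < 0.0001 < α = 0.01 → reject H₀.

Conclusion: the linear association between x and y is significant at the 1% level.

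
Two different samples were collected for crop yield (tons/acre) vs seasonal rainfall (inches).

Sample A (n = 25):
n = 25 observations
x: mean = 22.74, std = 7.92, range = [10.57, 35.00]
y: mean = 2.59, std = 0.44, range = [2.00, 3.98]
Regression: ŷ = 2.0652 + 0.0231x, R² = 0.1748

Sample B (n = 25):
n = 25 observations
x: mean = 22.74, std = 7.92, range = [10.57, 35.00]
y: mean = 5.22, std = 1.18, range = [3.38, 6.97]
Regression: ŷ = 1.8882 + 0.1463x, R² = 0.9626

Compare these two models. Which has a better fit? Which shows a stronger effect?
Model B has the better fit (R² = 0.9626 vs 0.1748). Model B shows the stronger effect (|β₁| = 0.1463 vs 0.0231).

Model Comparison:

Fit — compare R²:
- Model A: R² = 0.1748 → 17.48% of variance in crop yield explained
- Model B: R² = 0.9626 → 96.26% of variance in crop yield explained
- 0.9626 > 0.1748 → Model B has the better fit

Strength of effect — compare |β₁|:
- Model A: β₁ = 0.0231 → predicted crop yield rises 0.0231 tons/acre per additional inch of rainfall
- Model B: β₁ = 0.1463 → predicted crop yield rises 0.1463 tons/acre per additional inch of rainfall
- |0.0231| < |0.1463| → Model B shows the stronger marginal effect

Notes:
- The two samples could reflect different populations, time periods, or measurement quality.
- A steeper slope doesn't make a better model if the scatter around the line is large.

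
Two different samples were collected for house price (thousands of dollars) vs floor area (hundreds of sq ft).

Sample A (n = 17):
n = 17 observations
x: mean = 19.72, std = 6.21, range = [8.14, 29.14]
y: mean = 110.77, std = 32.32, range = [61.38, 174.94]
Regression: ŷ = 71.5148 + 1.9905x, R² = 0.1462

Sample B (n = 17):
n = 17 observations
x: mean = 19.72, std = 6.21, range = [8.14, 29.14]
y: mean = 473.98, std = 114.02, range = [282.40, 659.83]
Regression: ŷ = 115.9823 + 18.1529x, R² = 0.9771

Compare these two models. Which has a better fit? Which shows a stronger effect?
Model B has the better fit (R² = 0.9771 vs 0.1462). Model B shows the stronger effect (|β₁| = 18.1529 vs 1.9905).

Model Comparison:

Fit — compare R²:
- Model A: R² = 0.1462 → 14.62% of variance in house price explained
- Model B: R² = 0.9771 → 97.71% of variance in house price explained
- 0.9771 > 0.1462 → Model B has the better fit

Strength of effect — compare |β₁|:
- Model A: β₁ = 1.9905 → predicted house price rises 1.9905 thousand dollars per additional hundred sq ft of floor area
- Model B: β₁ = 18.1529 → predicted house price rises 18.1529 thousand dollars per additional hundred sq ft of floor area
- |1.9905| < |18.1529| → Model B shows the stronger marginal effect

Note: A better fit (higher R²) doesn't necessarily mean a more important relationship.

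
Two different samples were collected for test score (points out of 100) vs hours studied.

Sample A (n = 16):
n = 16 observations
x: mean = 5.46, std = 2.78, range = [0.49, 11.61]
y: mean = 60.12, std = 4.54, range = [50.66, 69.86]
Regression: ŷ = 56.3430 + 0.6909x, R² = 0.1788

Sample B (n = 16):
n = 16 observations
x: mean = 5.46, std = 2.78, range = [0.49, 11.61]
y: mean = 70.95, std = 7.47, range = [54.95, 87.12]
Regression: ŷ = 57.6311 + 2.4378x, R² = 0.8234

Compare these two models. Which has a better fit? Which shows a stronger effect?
Model B has the better fit (R² = 0.8234 vs 0.1788). Model B shows the stronger effect (|β₁| = 2.4378 vs 0.6909).

Model Comparison:

Which explains more variance? (R²)
- Model A: R² = 0.1788 → 17.88% of variance in test score explained
- Model B: R² = 0.8234 → 82.34% of variance in test score explained
- 0.8234 > 0.1788 → Model B has the better fit

Which has the larger per-hour effect? (|β₁|)
- Model A: β₁ = 0.6909 → predicted test score rises 0.6909 points per additional hour of study time
- Model B: β₁ = 2.4378 → predicted test score rises 2.4378 points per additional hour of study time
- |0.6909| < |2.4378| → Model B shows the stronger marginal effect

Notes:
- A better fit (higher R²) doesn't necessarily mean a more important relationship.
- R² measures how tightly points cluster around the line; β₁ measures how steep the line is — they answer different questions.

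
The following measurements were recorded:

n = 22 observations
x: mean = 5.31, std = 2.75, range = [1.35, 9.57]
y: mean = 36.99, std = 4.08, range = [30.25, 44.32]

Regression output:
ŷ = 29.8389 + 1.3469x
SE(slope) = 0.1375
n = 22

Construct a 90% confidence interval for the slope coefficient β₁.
The 90% CI for β₁ is (1.1098, 1.5840)

Confidence interval for the slope:

The 90% CI for β₁ is: β̂₁ ± t*(α/2, n-2) × SE(β̂₁)

Step 1: Find critical t-value
- Confidence level = 0.9
- Degrees of freedom = n - 2 = 22 - 2 = 20
- t*(α/2, 20) = 1.7247

Step 2: Calculate margin of error
Margin = 1.7247 × 0.1375 = 0.2371

Step 3: Construct interval
CI = 1.3469 ± 0.2371
CI = (1.1098, 1.5840)

Interpretation: intervals built this way capture the true β₁ in 90% of repeated samples; here the plausible range for the per-unit effect of x on y is 1.1098 to 1.5840.
Since 0 is outside the interval, a two-sided test at α = 0.10 would reject H₀: β₁ = 0.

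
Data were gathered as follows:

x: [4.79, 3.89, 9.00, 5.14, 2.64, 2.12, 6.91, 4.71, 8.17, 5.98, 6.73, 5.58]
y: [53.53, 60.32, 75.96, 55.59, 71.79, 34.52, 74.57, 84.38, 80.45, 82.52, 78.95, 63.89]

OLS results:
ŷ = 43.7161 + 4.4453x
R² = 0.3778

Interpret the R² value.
R² = 0.3778 means 37.78% of the variation in y is explained by the linear relationship with x. This indicates a moderate fit.

The coefficient of determination R² is the fraction of the total variation in y that the fitted line accounts for.

Here R² = 0.3778:
- Explained: 37.78% of the variation in y
- Unexplained (residual): 100% − 37.78% = 62.22%
- Rule of thumb (below 0.3 weak; 0.3 to below 0.7 moderate; 0.7 and above strong) → moderate

Equivalently, for simple linear regression R² = r², so |r| = √0.3778 ≈ 0.6147.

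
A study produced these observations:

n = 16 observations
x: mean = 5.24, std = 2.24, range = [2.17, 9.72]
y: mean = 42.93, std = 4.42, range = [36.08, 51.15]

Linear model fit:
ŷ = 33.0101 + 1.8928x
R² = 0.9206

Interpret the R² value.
R² = 0.9206 means 92.06% of the variation in y is explained by the linear relationship with x. This indicates a strong fit.

R² = 1 − SS_res/SS_tot compares the residual scatter to the total scatter of y about its mean.

Here R² = 0.9206:
- Explained: 92.06% of the variation in y
- Unexplained (residual): 100% − 92.06% = 7.94%
- Rule of thumb (below 0.3 weak; 0.3 to below 0.7 moderate; 0.7 and above strong) → strong

Note: R² says nothing about causation, and a high R² does not by itself mean the linear form is appropriate — check the residuals.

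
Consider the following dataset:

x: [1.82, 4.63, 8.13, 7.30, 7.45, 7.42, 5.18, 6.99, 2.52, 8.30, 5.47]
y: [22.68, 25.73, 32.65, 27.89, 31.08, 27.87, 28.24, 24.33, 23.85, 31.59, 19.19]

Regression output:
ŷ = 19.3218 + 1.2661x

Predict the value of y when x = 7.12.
ŷ = 28.3364

To predict y for x = 7.12, substitute into the regression equation:

ŷ = 19.3218 + 1.2661 × 7.12
ŷ = 19.3218 + 9.0146
ŷ = 28.3364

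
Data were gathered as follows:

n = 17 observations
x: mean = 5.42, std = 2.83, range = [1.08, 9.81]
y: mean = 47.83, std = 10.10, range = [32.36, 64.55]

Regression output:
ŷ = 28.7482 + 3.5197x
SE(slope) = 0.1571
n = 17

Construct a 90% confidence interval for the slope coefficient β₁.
The 90% CI for β₁ is (3.2443, 3.7951)

Confidence interval for the slope:

The 90% CI for β₁ is: β̂₁ ± t*(α/2, n-2) × SE(β̂₁)

Step 1: Find critical t-value
- Confidence level = 0.9
- Degrees of freedom = n - 2 = 17 - 2 = 15
- t*(α/2, 15) = 1.7531

Step 2: Calculate margin of error
Margin = 1.7531 × 0.1571 = 0.2754

Step 3: Construct interval
CI = 3.5197 ± 0.2754
CI = (3.2443, 3.7951)

Interpretation: intervals built this way capture the true β₁ in 90% of repeated samples; here the plausible range for the per-unit effect of x on y is 3.2443 to 3.7951.
Both endpoints are positive, so the data support a genuinely positive slope at this confidence level.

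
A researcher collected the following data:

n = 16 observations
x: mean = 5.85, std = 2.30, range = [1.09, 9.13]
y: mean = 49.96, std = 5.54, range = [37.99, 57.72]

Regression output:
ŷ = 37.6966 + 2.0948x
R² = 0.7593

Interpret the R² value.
About 75.93% of the variability in y is accounted for by the regression on x (R² = 0.7593) — a strong linear fit.

The coefficient of determination R² is the fraction of the total variation in y that the fitted line accounts for.

Here R² = 0.7593:
- Explained: 75.93% of the variation in y
- Unexplained (residual): 100% − 75.93% = 24.07%
- Rule of thumb (below 0.3 weak; 0.3 to below 0.7 moderate; 0.7 and above strong) → strong

Note: R² says nothing about causation, and a high R² does not by itself mean the linear form is appropriate — check the residuals.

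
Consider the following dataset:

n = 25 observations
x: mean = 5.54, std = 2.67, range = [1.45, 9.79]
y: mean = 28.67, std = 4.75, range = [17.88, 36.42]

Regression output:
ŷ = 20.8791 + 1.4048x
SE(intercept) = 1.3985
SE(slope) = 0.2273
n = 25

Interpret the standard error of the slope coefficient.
The slope 1.4048 is pinned down to within about ±0.2273 (one SE) by these data — relative uncertainty 16.2%, i.e. precise.

What SE measures:
- The standard error quantifies the sampling variability of the coefficient estimate
- It is the estimated standard deviation of β̂₁ across hypothetical repeated samples of the same size
- Smaller SE → more precise estimate

Relative precision:
- SE / |β̂₁| = 0.2273 / 1.4048 = 16.2%
- Rule of thumb (under 20%: precise; 20% to under 50%: moderately precise; 50% or more: imprecise) → precise

Link to the t-test: t = β̂₁ / SE(β̂₁) = 1.4048 / 0.2273 = 6.1804, the statistic for H₀: β₁ = 0.

What drives SE(β̂₁): wider spread of x values → smaller SE; larger n (here n = 25) → smaller SE.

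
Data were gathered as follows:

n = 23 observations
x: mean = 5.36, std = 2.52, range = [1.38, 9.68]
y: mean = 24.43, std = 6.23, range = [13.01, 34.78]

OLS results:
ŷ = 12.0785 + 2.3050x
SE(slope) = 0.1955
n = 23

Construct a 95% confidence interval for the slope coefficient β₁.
The 95% CI for β₁ is (1.8984, 2.7116)

Confidence interval for the slope:

The 95% CI for β₁ is: β̂₁ ± t*(α/2, n-2) × SE(β̂₁)

Step 1: Find critical t-value
- Confidence level = 0.95
- Degrees of freedom = n - 2 = 23 - 2 = 21
- t*(α/2, 21) = 2.0796

Step 2: Calculate margin of error
Margin = 2.0796 × 0.1955 = 0.4066

Step 3: Construct interval
CI = 2.3050 ± 0.4066
CI = (1.8984, 2.7116)

Interpretation: intervals built this way capture the true β₁ in 95% of repeated samples; here the plausible range for the per-unit effect of x on y is 1.8984 to 2.7116.
The interval does not include 0, suggesting a significant linear relationship.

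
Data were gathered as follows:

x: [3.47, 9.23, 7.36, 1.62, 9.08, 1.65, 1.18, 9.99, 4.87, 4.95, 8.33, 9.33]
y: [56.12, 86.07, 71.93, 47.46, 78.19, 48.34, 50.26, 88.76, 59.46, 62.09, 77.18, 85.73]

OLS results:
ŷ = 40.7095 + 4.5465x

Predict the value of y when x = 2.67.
ŷ = 52.8487

To predict y for x = 2.67, substitute into the regression equation:

ŷ = 40.7095 + 4.5465 × 2.67
ŷ = 40.7095 + 12.1392
ŷ = 52.8487

This is a point prediction; actual observations scatter around it by roughly the residual standard deviation.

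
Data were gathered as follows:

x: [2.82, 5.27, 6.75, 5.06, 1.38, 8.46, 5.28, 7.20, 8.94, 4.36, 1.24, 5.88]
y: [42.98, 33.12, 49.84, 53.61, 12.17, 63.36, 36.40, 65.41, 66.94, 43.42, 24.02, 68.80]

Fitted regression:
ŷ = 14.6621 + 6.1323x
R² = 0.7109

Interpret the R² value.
About 71.09% of the variability in y is accounted for by the regression on x (R² = 0.7109) — a strong linear fit.

R² (coefficient of determination) measures the proportion of variance in y explained by the regression model.

Here R² = 0.7109:
- Explained: 71.09% of the variation in y
- Unexplained (residual): 100% − 71.09% = 28.91%
- Rule of thumb (below 0.3 weak; 0.3 to below 0.7 moderate; 0.7 and above strong) → strong

Note: R² says nothing about causation, and a high R² does not by itself mean the linear form is appropriate — check the residuals.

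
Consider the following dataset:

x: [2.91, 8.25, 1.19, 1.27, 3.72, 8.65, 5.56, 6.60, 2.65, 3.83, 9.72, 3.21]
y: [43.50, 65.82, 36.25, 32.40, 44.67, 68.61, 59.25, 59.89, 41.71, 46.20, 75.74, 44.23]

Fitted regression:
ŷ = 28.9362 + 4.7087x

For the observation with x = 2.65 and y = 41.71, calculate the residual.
Residual = 0.2957

The residual is the difference between the actual value and the predicted value:

Residual = y - ŷ

Step 1: Calculate predicted value
ŷ = 28.9362 + 4.7087 × 2.65
ŷ = 41.4143

Step 2: Calculate residual
Residual = 41.71 - 41.4143
Residual = 0.2957

Interpretation: the model underestimates the actual value by 0.2957 at this point (positive residual → observation lies above the fitted line).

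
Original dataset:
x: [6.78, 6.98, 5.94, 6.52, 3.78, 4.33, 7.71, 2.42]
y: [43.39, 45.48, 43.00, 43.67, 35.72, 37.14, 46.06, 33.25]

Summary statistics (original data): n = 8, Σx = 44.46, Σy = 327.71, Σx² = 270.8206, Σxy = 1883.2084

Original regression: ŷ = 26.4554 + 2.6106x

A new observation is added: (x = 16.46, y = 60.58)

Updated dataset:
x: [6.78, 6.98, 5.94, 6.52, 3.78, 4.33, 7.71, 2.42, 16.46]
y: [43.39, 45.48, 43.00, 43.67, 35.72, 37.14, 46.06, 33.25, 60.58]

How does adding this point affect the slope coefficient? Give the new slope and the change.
The slope changes from 2.6106 to 1.9481 (change of -0.6625, or -25.4%).

x = 16.46 lies well outside the original x-range [2.42, 7.71] (x̄ ≈ 5.56), so this observation has high leverage and can move the slope substantially.

Step 1: Update the sums with the new point (n goes from 8 to 9)
Σx  = 44.46 + 16.46 = 60.92
Σy  = 327.71 + 60.58 = 388.29
Σx² = 270.8206 + 16.46² = 270.8206 + 270.9316 = 541.7522
Σxy = 1883.2084 + 16.46×60.58 = 1883.2084 + 997.1468 = 2880.3552

Step 2: Recompute the slope with b₁ = (nΣxy − ΣxΣy) / (nΣx² − (Σx)²)
Numerator   = 9×2880.3552 − 60.92×388.29 = 25923.1968 − 23654.6268 = 2268.5700
Denominator = 9×541.7522 − 60.92² = 4875.7698 − 3711.2464 = 1164.5234
b₁(new) = 2268.5700 / 1164.5234 = 1.9481

(Same formula on the original sums: (8×1883.2084 − 44.46×327.71) / (8×270.8206 − 44.46²) = 495.6806 / 189.8732 = 2.6106, matching the given fit.)

Step 3: Change in slope
Δβ₁ = 1.9481 − 2.6106 = -0.6625
Relative change = -0.6625 / 2.6106 × 100% = -25.4%
→ the slope decreases when the point is added.

Because the point sits below the extension of the original line at a high-leverage x, it tilts the fit down.
In practice: examine leverage (hᵢ) and Cook's distance rather than deleting it automatically; refit with and without it and report both if conclusions differ.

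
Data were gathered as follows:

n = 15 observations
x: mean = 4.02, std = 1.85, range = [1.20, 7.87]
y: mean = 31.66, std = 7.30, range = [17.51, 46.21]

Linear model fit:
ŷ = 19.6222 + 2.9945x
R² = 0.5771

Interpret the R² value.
About 57.71% of the variability in y is accounted for by the regression on x (R² = 0.5771) — a moderate linear fit.

The coefficient of determination R² is the fraction of the total variation in y that the fitted line accounts for.

Here R² = 0.5771:
- Explained: 57.71% of the variation in y
- Unexplained (residual): 100% − 57.71% = 42.29%
- Rule of thumb (below 0.3 weak; 0.3 to below 0.7 moderate; 0.7 and above strong) → moderate

Calculation: R² = 1 − (SS_res / SS_tot), where SS_res is the sum of squared residuals and SS_tot the total sum of squares.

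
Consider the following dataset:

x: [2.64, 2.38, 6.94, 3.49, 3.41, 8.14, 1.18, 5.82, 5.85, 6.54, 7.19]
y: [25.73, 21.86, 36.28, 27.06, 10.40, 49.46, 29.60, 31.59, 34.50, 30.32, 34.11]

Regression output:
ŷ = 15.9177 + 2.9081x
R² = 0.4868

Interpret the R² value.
R² = 0.4868 means 48.68% of the variation in y is explained by the linear relationship with x. This indicates a moderate fit.

The coefficient of determination R² is the fraction of the total variation in y that the fitted line accounts for.

Here R² = 0.4868:
- Explained: 48.68% of the variation in y
- Unexplained (residual): 100% − 48.68% = 51.32%
- Rule of thumb (below 0.3 weak; 0.3 to below 0.7 moderate; 0.7 and above strong) → moderate

Calculation: R² = 1 − (SS_res / SS_tot), where SS_res is the sum of squared residuals and SS_tot the total sum of squares.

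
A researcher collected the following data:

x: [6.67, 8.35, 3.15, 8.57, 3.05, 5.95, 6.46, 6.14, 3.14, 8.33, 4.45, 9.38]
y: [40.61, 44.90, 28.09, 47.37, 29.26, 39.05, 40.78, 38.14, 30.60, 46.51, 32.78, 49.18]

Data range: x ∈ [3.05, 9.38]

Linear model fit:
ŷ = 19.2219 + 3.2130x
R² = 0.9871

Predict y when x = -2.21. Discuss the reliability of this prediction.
ŷ = 12.1212, but this is extrapolation (below the data range [3.05, 9.38]) and may be unreliable.

Prediction calculation:
ŷ = 19.2219 + 3.2130 × (-2.21)
ŷ = 12.1212

Reliability:
- Data range: x ∈ [3.05, 9.38]
- Prediction point: x = -2.21 is 5.26 units below the observed range → this is EXTRAPOLATION, not interpolation

Why that matters here:
- There are no observations near this x to validate the fitted line there
- The linear relationship may not hold outside the observed range
- R² describes fit only over the sampled x values; it says nothing about behaviour beyond them

Report the number if required, but flag clearly that it is an extrapolation.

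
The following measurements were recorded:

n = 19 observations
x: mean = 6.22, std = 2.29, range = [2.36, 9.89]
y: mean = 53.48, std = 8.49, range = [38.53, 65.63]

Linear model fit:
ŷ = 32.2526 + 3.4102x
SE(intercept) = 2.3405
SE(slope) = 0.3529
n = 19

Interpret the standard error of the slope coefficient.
The slope 3.4102 is pinned down to within about ±0.3529 (one SE) by these data — relative uncertainty 10.3%, i.e. precise.

What SE measures:
- The standard error quantifies the sampling variability of the coefficient estimate
- It is the estimated standard deviation of β̂₁ across hypothetical repeated samples of the same size
- Smaller SE → more precise estimate

Relative precision:
- SE / |β̂₁| = 0.3529 / 3.4102 = 10.3%
- Rule of thumb (under 20%: precise; 20% to under 50%: moderately precise; 50% or more: imprecise) → precise

Rough 95% range (±2 SE): 3.4102 ± 0.7058 → (2.7044, 4.1160).

What drives SE(β̂₁): larger n (here n = 19) → smaller SE; more residual scatter → larger SE; wider spread of x values → smaller SE.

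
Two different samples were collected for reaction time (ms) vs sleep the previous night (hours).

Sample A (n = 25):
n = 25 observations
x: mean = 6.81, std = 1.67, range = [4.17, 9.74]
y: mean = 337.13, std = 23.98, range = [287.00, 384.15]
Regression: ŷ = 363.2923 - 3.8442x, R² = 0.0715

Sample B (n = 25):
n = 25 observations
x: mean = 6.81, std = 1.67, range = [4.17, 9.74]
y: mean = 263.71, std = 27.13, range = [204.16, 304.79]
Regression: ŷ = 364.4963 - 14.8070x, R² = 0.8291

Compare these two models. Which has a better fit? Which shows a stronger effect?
Model B has the better fit (R² = 0.8291 vs 0.0715). Model B shows the stronger effect (|β₁| = 14.8070 vs 3.8442).

Model Comparison:

Which explains more variance? (R²)
- Model A: R² = 0.0715 → 7.15% of variance in reaction time explained
- Model B: R² = 0.8291 → 82.91% of variance in reaction time explained
- 0.8291 > 0.0715 → Model B has the better fit

Effect size (slope magnitude):
- Model A: β₁ = -3.8442 → predicted reaction time falls 3.8442 ms per additional hour of sleep
- Model B: β₁ = -14.8070 → predicted reaction time falls 14.8070 ms per additional hour of sleep
- |-3.8442| < |-14.8070| → Model B shows the stronger marginal effect

Notes:
- A better fit (higher R²) doesn't necessarily mean a more important relationship.
- R² measures how tightly points cluster around the line; β₁ measures how steep the line is — they answer different questions.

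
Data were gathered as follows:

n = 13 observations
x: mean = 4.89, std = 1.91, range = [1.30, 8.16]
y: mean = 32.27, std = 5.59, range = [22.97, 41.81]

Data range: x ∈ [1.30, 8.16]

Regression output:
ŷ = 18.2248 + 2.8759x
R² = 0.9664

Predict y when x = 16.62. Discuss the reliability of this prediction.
ŷ = 66.0223 (extrapolation — x = 16.62 lies outside [1.30, 8.16], so reliability is low).

Prediction calculation:
ŷ = 18.2248 + 2.8759 × 16.62
ŷ = 66.0223

Reliability:
- Data range: x ∈ [1.30, 8.16]
- Prediction point: x = 16.62 is 8.46 units above the observed range → this is EXTRAPOLATION, not interpolation

Why that matters here:
- Real relationships often flatten, saturate, or turn nonlinear at extremes
- The standard error of prediction grows with (x − x̄)², and x = 16.62 is far from x̄ = 4.89
- R² describes fit only over the sampled x values; it says nothing about behaviour beyond them

The R² = 0.9664 only validates the fit within [1.30, 8.16]; treat ŷ = 66.0223 with caution.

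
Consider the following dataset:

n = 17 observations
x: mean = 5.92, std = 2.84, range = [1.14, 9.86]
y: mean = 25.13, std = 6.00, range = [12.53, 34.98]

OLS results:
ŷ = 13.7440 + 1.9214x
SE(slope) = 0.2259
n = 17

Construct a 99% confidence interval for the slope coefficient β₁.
The 99% CI for β₁ is (1.2557, 2.5871)

Confidence interval for the slope:

The 99% CI for β₁ is: β̂₁ ± t*(α/2, n-2) × SE(β̂₁)

Step 1: Find critical t-value
- Confidence level = 0.99
- Degrees of freedom = n - 2 = 17 - 2 = 15
- t*(α/2, 15) = 2.9467

Step 2: Calculate margin of error
Margin = 2.9467 × 0.2259 = 0.6657

Step 3: Construct interval
CI = 1.9214 ± 0.6657
CI = (1.2557, 2.5871)

Interpretation: We are 99% confident that the true slope β₁ lies between 1.2557 and 2.5871.
Since 0 is outside the interval, a two-sided test at α = 0.01 would reject H₀: β₁ = 0.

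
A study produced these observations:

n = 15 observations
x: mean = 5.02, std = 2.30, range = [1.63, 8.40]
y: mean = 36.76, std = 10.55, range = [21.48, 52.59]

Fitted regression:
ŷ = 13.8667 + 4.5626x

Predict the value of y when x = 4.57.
ŷ = 34.7178

x = 4.57 lies inside the observed range [1.63, 8.40], so the fitted equation applies directly:

ŷ = 13.8667 + 4.5626 × 4.57
ŷ = 13.8667 + 20.8511
ŷ = 34.7178

This is the fitted mean response at that x — an individual observation would come with a wider prediction interval.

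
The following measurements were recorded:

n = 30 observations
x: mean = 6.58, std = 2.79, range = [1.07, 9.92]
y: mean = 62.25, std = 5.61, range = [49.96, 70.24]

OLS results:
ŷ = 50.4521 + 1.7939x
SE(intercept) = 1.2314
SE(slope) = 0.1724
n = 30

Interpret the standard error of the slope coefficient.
SE(β̂₁) = 0.1724 is the estimated standard deviation of the slope estimate across repeated samples; relative to β̂₁ = 1.7939 that is 9.6%, a precise estimate.

SE(β̂₁) = s / √Sxx, where s is the residual standard deviation and Sxx = Σ(x − x̄)². It is the yardstick for how far β̂₁ = 1.7939 could plausibly be from the true slope.

Relative precision:
- SE / |β̂₁| = 0.1724 / 1.7939 = 9.6%
- Rule of thumb (under 20%: precise; 20% to under 50%: moderately precise; 50% or more: imprecise) → precise

Link to the t-test: t = β̂₁ / SE(β̂₁) = 1.7939 / 0.1724 = 10.4055, the statistic for H₀: β₁ = 0.

What drives SE(β̂₁): wider spread of x values → smaller SE; more residual scatter → larger SE.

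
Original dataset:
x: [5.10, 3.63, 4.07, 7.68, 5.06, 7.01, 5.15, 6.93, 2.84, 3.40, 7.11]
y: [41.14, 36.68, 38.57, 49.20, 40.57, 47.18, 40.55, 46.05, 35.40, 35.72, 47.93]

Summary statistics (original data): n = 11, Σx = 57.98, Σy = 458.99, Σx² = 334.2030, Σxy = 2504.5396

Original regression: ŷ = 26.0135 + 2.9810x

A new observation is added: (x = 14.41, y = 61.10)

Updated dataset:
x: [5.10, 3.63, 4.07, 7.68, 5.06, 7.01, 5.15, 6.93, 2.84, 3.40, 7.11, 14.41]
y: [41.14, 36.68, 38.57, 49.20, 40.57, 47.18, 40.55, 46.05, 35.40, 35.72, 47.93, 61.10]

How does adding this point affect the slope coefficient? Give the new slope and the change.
The slope changes from 2.9810 to 2.3540 (change of -0.6270, or -21.0%).

The new point has HIGH LEVERAGE: x = 14.41 is far from the original mean x̄ = 57.98/11 ≈ 5.27 (original range [2.84, 7.68]).

Step 1: Update the sums with the new point (n goes from 11 to 12)
Σx  = 57.98 + 14.41 = 72.39
Σy  = 458.99 + 61.10 = 520.09
Σx² = 334.2030 + 14.41² = 334.2030 + 207.6481 = 541.8511
Σxy = 2504.5396 + 14.41×61.10 = 2504.5396 + 880.4510 = 3384.9906

Step 2: Recompute the slope with b₁ = (nΣxy − ΣxΣy) / (nΣx² − (Σx)²)
Numerator   = 12×3384.9906 − 72.39×520.09 = 40619.8872 − 37649.3151 = 2970.5721
Denominator = 12×541.8511 − 72.39² = 6502.2132 − 5240.3121 = 1261.9011
b₁(new) = 2970.5721 / 1261.9011 = 2.3540

(Same formula on the original sums: (11×2504.5396 − 57.98×458.99) / (11×334.2030 − 57.98²) = 937.6954 / 314.5526 = 2.9810, matching the given fit.)

Step 3: Change in slope
Δβ₁ = 2.3540 − 2.9810 = -0.6270
Relative change = -0.6270 / 2.9810 × 100% = -21.0%
→ the slope decreases when the point is added.

A high-leverage point only changes the slope if it is off the original line; here y = 61.10 is below the original trend, so the slope decreases.
In practice: examine leverage (hᵢ) and Cook's distance rather than deleting it automatically; check such a point for data-entry or measurement error.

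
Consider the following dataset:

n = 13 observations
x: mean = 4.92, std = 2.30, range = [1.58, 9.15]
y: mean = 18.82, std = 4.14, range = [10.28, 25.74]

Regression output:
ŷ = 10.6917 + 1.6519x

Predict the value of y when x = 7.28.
ŷ = 22.7175

Plug x = 7.28 into the fitted line:

ŷ = 10.6917 + 1.6519 × 7.28
ŷ = 10.6917 + 12.0258
ŷ = 22.7175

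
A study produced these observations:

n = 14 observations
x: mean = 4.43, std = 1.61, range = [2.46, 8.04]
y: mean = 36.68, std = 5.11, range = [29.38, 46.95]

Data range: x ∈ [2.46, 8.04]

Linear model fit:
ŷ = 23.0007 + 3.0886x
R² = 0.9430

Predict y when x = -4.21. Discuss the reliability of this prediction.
The equation gives ŷ = 9.9977; however x = -4.21 is 6.67 units below the observed range, so this extrapolated value should not be trusted.

Prediction calculation:
ŷ = 23.0007 + 3.0886 × (-4.21)
ŷ = 9.9977

Reliability:
- Data range: x ∈ [2.46, 8.04]
- Prediction point: x = -4.21 is 6.67 units below the observed range → this is EXTRAPOLATION, not interpolation

Why that matters here:
- Real relationships often flatten, saturate, or turn nonlinear at extremes
- The standard error of prediction grows with (x − x̄)², and x = -4.21 is far from x̄ = 4.43
- R² describes fit only over the sampled x values; it says nothing about behaviour beyond them

The R² = 0.9430 only validates the fit within [2.46, 8.04]; treat ŷ = 9.9977 with caution.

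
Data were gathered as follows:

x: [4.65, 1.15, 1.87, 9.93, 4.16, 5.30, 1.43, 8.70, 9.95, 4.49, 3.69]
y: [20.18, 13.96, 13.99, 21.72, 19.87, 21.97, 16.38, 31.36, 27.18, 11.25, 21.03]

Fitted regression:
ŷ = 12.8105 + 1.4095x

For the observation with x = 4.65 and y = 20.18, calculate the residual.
Residual = 0.8153

The residual is the difference between the actual value and the predicted value:

Residual = y - ŷ

Step 1: Calculate predicted value
ŷ = 12.8105 + 1.4095 × 4.65
ŷ = 19.3647

Step 2: Calculate residual
Residual = 20.18 - 19.3647
Residual = 0.8153

Sign check: y > ŷ, so the point is above the line and the fit underestimates here.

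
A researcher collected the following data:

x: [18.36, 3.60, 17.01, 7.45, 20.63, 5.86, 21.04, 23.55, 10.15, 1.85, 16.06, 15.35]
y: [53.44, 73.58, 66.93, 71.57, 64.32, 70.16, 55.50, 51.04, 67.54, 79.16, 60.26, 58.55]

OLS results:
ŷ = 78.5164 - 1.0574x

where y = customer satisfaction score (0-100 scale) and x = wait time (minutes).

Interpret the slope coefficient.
On average, satisfaction score is about 1.0574 points lower for every extra minute of wait time.

The slope β₁ = -1.0574 gives the rate at which the fitted satisfaction score changes with wait time.

Interpretation:
- Wait time up by 1 minute → predicted satisfaction score decreases by 1.0574 points
- The effect is assumed constant over the observed range of x (linearity)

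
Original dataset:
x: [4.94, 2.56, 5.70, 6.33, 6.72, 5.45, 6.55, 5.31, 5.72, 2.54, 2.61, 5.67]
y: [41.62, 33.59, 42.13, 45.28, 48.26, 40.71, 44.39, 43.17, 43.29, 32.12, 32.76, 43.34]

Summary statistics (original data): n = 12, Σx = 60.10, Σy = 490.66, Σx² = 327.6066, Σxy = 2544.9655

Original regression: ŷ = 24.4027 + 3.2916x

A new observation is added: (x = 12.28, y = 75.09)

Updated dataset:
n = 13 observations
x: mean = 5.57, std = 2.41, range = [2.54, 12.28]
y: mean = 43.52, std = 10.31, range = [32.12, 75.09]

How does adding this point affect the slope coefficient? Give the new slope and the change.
New slope β₁ = 4.2054 versus 3.2916 before: a change of +0.9138 (+27.8%).

The new point has HIGH LEVERAGE: x = 12.28 is far from the original mean x̄ = 60.10/12 ≈ 5.01 (original range [2.54, 6.72]).

Step 1: Update the sums with the new point (n goes from 12 to 13)
Σx  = 60.10 + 12.28 = 72.38
Σy  = 490.66 + 75.09 = 565.75
Σx² = 327.6066 + 12.28² = 327.6066 + 150.7984 = 478.4050
Σxy = 2544.9655 + 12.28×75.09 = 2544.9655 + 922.1052 = 3467.0707

Step 2: Recompute the slope with b₁ = (nΣxy − ΣxΣy) / (nΣx² − (Σx)²)
Numerator   = 13×3467.0707 − 72.38×565.75 = 45071.9191 − 40948.9850 = 4122.9341
Denominator = 13×478.4050 − 72.38² = 6219.2650 − 5238.8644 = 980.4006
b₁(new) = 4122.9341 / 980.4006 = 4.2054

(Same formula on the original sums: (12×2544.9655 − 60.10×490.66) / (12×327.6066 − 60.10²) = 1050.9200 / 319.2692 = 3.2916, matching the given fit.)

Step 3: Change in slope
Δβ₁ = 4.2054 − 3.2916 = +0.9138
Relative change = +0.9138 / 3.2916 × 100% = +27.8%
→ the slope increases when the point is added.

A high-leverage point only changes the slope if it is off the original line; here y = 75.09 is above the original trend, so the slope increases.
In practice: investigate whether it comes from the same population as the rest of the sample; refit with and without it and report both if conclusions differ.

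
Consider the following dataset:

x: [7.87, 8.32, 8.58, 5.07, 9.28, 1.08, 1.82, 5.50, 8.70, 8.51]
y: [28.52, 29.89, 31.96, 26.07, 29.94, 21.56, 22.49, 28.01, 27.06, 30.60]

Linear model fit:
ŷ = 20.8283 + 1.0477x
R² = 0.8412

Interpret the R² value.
The model explains 84.12% of the variance in y (R² = 0.8412), leaving 15.88% unexplained; the fit is strong.

R² (coefficient of determination) measures the proportion of variance in y explained by the regression model.

Here R² = 0.8412:
- Explained: 84.12% of the variation in y
- Unexplained (residual): 100% − 84.12% = 15.88%
- Rule of thumb (below 0.3 weak; 0.3 to below 0.7 moderate; 0.7 and above strong) → strong

Note: R² never decreases when predictors are added, so it should not be used alone to compare models of different size.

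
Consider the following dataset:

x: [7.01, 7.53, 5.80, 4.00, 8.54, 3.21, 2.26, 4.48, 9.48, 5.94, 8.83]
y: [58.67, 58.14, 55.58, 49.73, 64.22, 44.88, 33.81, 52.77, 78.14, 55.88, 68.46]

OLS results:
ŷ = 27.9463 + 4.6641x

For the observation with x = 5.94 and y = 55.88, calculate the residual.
Residual = 0.2289

The residual is the difference between the actual value and the predicted value:

Residual = y - ŷ

Step 1: Calculate predicted value
ŷ = 27.9463 + 4.6641 × 5.94
ŷ = 55.6511

Step 2: Calculate residual
Residual = 55.88 - 55.6511
Residual = 0.2289

Sign check: y > ŷ, so the point is above the line and the fit underestimates here.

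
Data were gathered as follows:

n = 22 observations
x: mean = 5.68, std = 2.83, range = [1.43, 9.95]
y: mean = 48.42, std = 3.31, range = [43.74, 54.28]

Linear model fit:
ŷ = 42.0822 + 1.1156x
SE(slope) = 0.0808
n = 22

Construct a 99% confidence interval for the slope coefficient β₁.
The 99% CI for β₁ is (0.8857, 1.3455)

Confidence interval for the slope:

The 99% CI for β₁ is: β̂₁ ± t*(α/2, n-2) × SE(β̂₁)

Step 1: Find critical t-value
- Confidence level = 0.99
- Degrees of freedom = n - 2 = 22 - 2 = 20
- t*(α/2, 20) = 2.8453

Step 2: Calculate margin of error
Margin = 2.8453 × 0.0808 = 0.2299

Step 3: Construct interval
CI = 1.1156 ± 0.2299
CI = (0.8857, 1.3455)

Interpretation: We are 99% confident that the true slope β₁ lies between 0.8857 and 1.3455.
Both endpoints are positive, so the data support a genuinely positive slope at this confidence level.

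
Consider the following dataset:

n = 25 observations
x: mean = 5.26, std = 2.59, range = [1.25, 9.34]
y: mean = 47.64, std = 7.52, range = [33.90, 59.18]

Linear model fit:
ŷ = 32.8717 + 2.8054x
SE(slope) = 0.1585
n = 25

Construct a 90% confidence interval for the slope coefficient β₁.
The 90% CI for β₁ is (2.5337, 3.0771)

Confidence interval for the slope:

The 90% CI for β₁ is: β̂₁ ± t*(α/2, n-2) × SE(β̂₁)

Step 1: Find critical t-value
- Confidence level = 0.9
- Degrees of freedom = n - 2 = 25 - 2 = 23
- t*(α/2, 23) = 1.7139

Step 2: Calculate margin of error
Margin = 1.7139 × 0.1585 = 0.2717

Step 3: Construct interval
CI = 2.8054 ± 0.2717
CI = (2.5337, 3.0771)

Interpretation: intervals built this way capture the true β₁ in 90% of repeated samples; here the plausible range for the per-unit effect of x on y is 2.5337 to 3.0771.
Since 0 is outside the interval, a two-sided test at α = 0.10 would reject H₀: β₁ = 0.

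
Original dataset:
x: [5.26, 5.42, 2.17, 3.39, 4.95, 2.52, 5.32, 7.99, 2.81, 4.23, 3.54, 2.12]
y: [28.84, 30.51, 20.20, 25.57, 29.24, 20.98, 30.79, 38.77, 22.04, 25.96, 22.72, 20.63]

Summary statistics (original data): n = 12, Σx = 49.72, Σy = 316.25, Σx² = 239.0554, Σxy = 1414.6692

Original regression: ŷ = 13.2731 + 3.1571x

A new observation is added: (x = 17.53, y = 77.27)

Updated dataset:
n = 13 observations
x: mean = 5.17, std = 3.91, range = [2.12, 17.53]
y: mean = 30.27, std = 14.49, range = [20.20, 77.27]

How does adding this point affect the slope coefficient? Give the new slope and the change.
Adding the point moves β₁ from 3.1571 to 3.6958, i.e. it increases by 0.5387 (+17.1%).

The new point has HIGH LEVERAGE: x = 17.53 is far from the original mean x̄ = 49.72/12 ≈ 4.14 (original range [2.12, 7.99]).

Step 1: Update the sums with the new point (n goes from 12 to 13)
Σx  = 49.72 + 17.53 = 67.25
Σy  = 316.25 + 77.27 = 393.52
Σx² = 239.0554 + 17.53² = 239.0554 + 307.3009 = 546.3563
Σxy = 1414.6692 + 17.53×77.27 = 1414.6692 + 1354.5431 = 2769.2123

Step 2: Recompute the slope with b₁ = (nΣxy − ΣxΣy) / (nΣx² − (Σx)²)
Numerator   = 13×2769.2123 − 67.25×393.52 = 35999.7599 − 26464.2200 = 9535.5399
Denominator = 13×546.3563 − 67.25² = 7102.6319 − 4522.5625 = 2580.0694
b₁(new) = 9535.5399 / 2580.0694 = 3.6958

(Same formula on the original sums: (12×1414.6692 − 49.72×316.25) / (12×239.0554 − 49.72²) = 1252.0804 / 396.5864 = 3.1571, matching the given fit.)

Step 3: Change in slope
Δβ₁ = 3.6958 − 3.1571 = +0.5387
Relative change = +0.5387 / 3.1571 × 100% = +17.1%
→ the slope increases when the point is added.

A high-leverage point only changes the slope if it is off the original line; here y = 77.27 is above the original trend, so the slope increases.
In practice: examine leverage (hᵢ) and Cook's distance rather than deleting it automatically; check such a point for data-entry or measurement error.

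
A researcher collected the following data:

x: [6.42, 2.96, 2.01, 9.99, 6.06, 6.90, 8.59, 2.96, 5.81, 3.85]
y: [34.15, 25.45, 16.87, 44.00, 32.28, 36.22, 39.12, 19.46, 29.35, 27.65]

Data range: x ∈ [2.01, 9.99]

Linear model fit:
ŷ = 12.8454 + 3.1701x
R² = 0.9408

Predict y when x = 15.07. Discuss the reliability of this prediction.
ŷ = 60.6188 (extrapolation — x = 15.07 lies outside [2.01, 9.99], so reliability is low).

Prediction calculation:
ŷ = 12.8454 + 3.1701 × 15.07
ŷ = 60.6188

Reliability:
- Data range: x ∈ [2.01, 9.99]
- Prediction point: x = 15.07 is 5.08 units above the observed range → this is EXTRAPOLATION, not interpolation

Why that matters here:
- There are no observations near this x to validate the fitted line there
- R² describes fit only over the sampled x values; it says nothing about behaviour beyond them
- Real relationships often flatten, saturate, or turn nonlinear at extremes

Report the number if required, but flag clearly that it is an extrapolation.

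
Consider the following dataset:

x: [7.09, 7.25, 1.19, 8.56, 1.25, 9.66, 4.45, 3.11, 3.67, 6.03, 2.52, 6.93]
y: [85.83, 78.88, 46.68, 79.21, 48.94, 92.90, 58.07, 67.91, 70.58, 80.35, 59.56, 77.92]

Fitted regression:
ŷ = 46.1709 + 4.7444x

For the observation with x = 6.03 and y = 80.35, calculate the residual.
Residual = 5.5704

The residual is the difference between the actual value and the predicted value:

Residual = y - ŷ

Step 1: Calculate predicted value
ŷ = 46.1709 + 4.7444 × 6.03
ŷ = 74.7796

Step 2: Calculate residual
Residual = 80.35 - 74.7796
Residual = 5.5704

Sign check: y > ŷ, so the point is above the line and the fit underestimates here.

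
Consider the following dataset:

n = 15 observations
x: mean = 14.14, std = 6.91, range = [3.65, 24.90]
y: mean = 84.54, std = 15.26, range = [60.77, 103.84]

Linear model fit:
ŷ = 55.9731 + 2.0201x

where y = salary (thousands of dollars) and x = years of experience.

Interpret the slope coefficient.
An increase of one year in experience is associated with a 2.0201 thousand dollars increase in predicted salary.

The slope β₁ = 2.0201 gives the rate at which the fitted salary changes with experience.

Interpretation:
- Experience up by 1 year → predicted salary increases by 2.0201 thousand dollars
- The effect is assumed constant over the observed range of x (linearity)
- The slope describes association in these data, not necessarily a causal effect

The intercept β₀ = 55.9731 is the predicted salary when experience = 0; since the smallest observed x is 3.65, this is an extrapolation and mainly anchors the line.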